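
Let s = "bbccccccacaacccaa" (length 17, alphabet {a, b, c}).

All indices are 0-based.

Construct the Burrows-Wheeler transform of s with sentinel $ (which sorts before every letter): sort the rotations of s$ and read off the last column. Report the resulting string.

aaccca$bcacccacccb

rank  rotation            last
    0  $bbccccccacaacccaa  a
    1  a$bbccccccacaaccca  a
    2  aa$bbccccccacaaccc  c
    3  aacccaa$bbccccccac  c
    4  acaacccaa$bbcccccc  c
    5  acccaa$bbccccccaca  a
    6  bbccccccacaacccaa$  $
    7  bccccccacaacccaa$b  b
    8  caa$bbccccccacaacc  c
    9  caacccaa$bbcccccca  a
   10  cacaacccaa$bbccccc  c
   11  ccaa$bbccccccacaac  c
   12  ccacaacccaa$bbcccc  c
   13  cccaa$bbccccccacaa  a
   14  cccacaacccaa$bbccc  c
   15  ccccacaacccaa$bbcc  c
   16  cccccacaacccaa$bbc  c
   17  ccccccacaacccaa$bb  b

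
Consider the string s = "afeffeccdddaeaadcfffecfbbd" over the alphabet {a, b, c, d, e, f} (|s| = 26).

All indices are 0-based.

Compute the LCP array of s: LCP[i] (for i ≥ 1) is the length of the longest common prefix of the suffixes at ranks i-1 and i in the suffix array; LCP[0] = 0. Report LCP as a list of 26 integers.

rank→(start, suffix):
  0 → (13, 'aadcfffecfbbd')
  1 → (14, 'adcfffecfbbd')
  2 → (11, 'aeaadcfffecfbbd')
  3 → (0, 'afeffeccdddaeaadcfffecfbbd')
  4 → (23, 'bbd')
  5 → (24, 'bd')
  6 → (6, 'ccdddaeaadcfffecfbbd')
  7 → (7, 'cdddaeaadcfffecfbbd')
  8 → (21, 'cfbbd')
  9 → (16, 'cfffecfbbd')
  10 → (25, 'd')
  11 → (10, 'daeaadcfffecfbbd')
  12 → (15, 'dcfffecfbbd')
  13 → (9, 'ddaeaadcfffecfbbd')
  14 → (8, 'dddaeaadcfffecfbbd')
  15 → (12, 'eaadcfffecfbbd')
  16 → (5, 'eccdddaeaadcfffecfbbd')
  17 → (20, 'ecfbbd')
  18 → (2, 'effeccdddaeaadcfffecfbbd')
  19 → (22, 'fbbd')
  20 → (4, 'feccdddaeaadcfffecfbbd')
  21 → (19, 'fecfbbd')
  22 → (1, 'feffeccdddaeaadcfffecfbbd')
  23 → (3, 'ffeccdddaeaadcfffecfbbd')
  24 → (18, 'ffecfbbd')
  25 → (17, 'fffecfbbd')

SA = [13, 14, 11, 0, 23, 24, 6, 7, 21, 16, 25, 10, 15, 9, 8, 12, 5, 20, 2, 22, 4, 19, 1, 3, 18, 17]
[i] adj suffixes → lcp
  [1] 13/14 → 1 ('a')
  [2] 14/11 → 1 ('a')
  [3] 11/0 → 1 ('a')
  [4] 0/23 → 0 ('')
  [5] 23/24 → 1 ('b')
  [6] 24/6 → 0 ('')
  [7] 6/7 → 1 ('c')
  [8] 7/21 → 1 ('c')
  [9] 21/16 → 2 ('cf')
  [10] 16/25 → 0 ('')
  [11] 25/10 → 1 ('d')
  [12] 10/15 → 1 ('d')
  [13] 15/9 → 1 ('d')
  [14] 9/8 → 2 ('dd')
  [15] 8/12 → 0 ('')
  [16] 12/5 → 1 ('e')
  [17] 5/20 → 2 ('ec')
  [18] 20/2 → 1 ('e')
  [19] 2/22 → 0 ('')
  [20] 22/4 → 1 ('f')
  [21] 4/19 → 3 ('fec')
  [22] 19/1 → 2 ('fe')
  [23] 1/3 → 1 ('f')
  [24] 3/18 → 4 ('ffec')
  [25] 18/17 → 2 ('ff')

[0, 1, 1, 1, 0, 1, 0, 1, 1, 2, 0, 1, 1, 1, 2, 0, 1, 2, 1, 0, 1, 3, 2, 1, 4, 2]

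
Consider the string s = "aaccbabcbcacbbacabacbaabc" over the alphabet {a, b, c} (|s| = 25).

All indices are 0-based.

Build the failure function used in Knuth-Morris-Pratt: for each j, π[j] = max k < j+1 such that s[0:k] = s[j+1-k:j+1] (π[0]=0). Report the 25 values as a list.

[0, 1, 0, 0, 0, 1, 0, 0, 0, 0, 1, 0, 0, 0, 1, 0, 1, 0, 1, 0, 0, 1, 2, 0, 0]

π[0] = 0
j=1 s[j]='a': π[1]=1 (border 'a')
j=2 s[j]='c': k: 1→0; π[2]=0 (border '')
j=3 s[j]='c': π[3]=0 (border '')
j=4 s[j]='b': π[4]=0 (border '')
j=5 s[j]='a': π[5]=1 (border 'a')
j=6 s[j]='b': k: 1→0; π[6]=0 (border '')
j=7 s[j]='c': π[7]=0 (border '')
j=8 s[j]='b': π[8]=0 (border '')
j=9 s[j]='c': π[9]=0 (border '')
j=10 s[j]='a': π[10]=1 (border 'a')
j=11 s[j]='c': k: 1→0; π[11]=0 (border '')
j=12 s[j]='b': π[12]=0 (border '')
j=13 s[j]='b': π[13]=0 (border '')
j=14 s[j]='a': π[14]=1 (border 'a')
j=15 s[j]='c': k: 1→0; π[15]=0 (border '')
j=16 s[j]='a': π[16]=1 (border 'a')
j=17 s[j]='b': k: 1→0; π[17]=0 (border '')
j=18 s[j]='a': π[18]=1 (border 'a')
j=19 s[j]='c': k: 1→0; π[19]=0 (border '')
j=20 s[j]='b': π[20]=0 (border '')
j=21 s[j]='a': π[21]=1 (border 'a')
j=22 s[j]='a': π[22]=2 (border 'aa')
j=23 s[j]='b': k: 2→1→0; π[23]=0 (border '')
j=24 s[j]='c': π[24]=0 (border '')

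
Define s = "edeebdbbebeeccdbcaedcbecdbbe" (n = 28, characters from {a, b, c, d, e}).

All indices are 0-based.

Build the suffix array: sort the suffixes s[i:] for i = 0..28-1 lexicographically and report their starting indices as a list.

rank→(start, suffix):
  0 → (17, 'aedcbecdbbe')
  1 → (25, 'bbe')
  2 → (6, 'bbebeeccdbcaedcbecdbbe')
  3 → (15, 'bcaedcbecdbbe')
  4 → (4, 'bdbbebeeccdbcaedcbecdbbe')
  5 → (26, 'be')
  6 → (7, 'bebeeccdbcaedcbecdbbe')
  7 → (21, 'becdbbe')
  8 → (9, 'beeccdbcaedcbecdbbe')
  9 → (16, 'caedcbecdbbe')
  10 → (20, 'cbecdbbe')
  11 → (12, 'ccdbcaedcbecdbbe')
  12 → (23, 'cdbbe')
  13 → (13, 'cdbcaedcbecdbbe')
  14 → (24, 'dbbe')
  15 → (5, 'dbbebeeccdbcaedcbecdbbe')
  16 → (14, 'dbcaedcbecdbbe')
  17 → (19, 'dcbecdbbe')
  18 → (1, 'deebdbbebeeccdbcaedcbecdbbe')
  19 → (27, 'e')
  20 → (3, 'ebdbbebeeccdbcaedcbecdbbe')
  21 → (8, 'ebeeccdbcaedcbecdbbe')
  22 → (11, 'eccdbcaedcbecdbbe')
  23 → (22, 'ecdbbe')
  24 → (18, 'edcbecdbbe')
  25 → (0, 'edeebdbbebeeccdbcaedcbecdbbe')
  26 → (2, 'eebdbbebeeccdbcaedcbecdbbe')
  27 → (10, 'eeccdbcaedcbecdbbe')

[17, 25, 6, 15, 4, 26, 7, 21, 9, 16, 20, 12, 23, 13, 24, 5, 14, 19, 1, 27, 3, 8, 11, 22, 18, 0, 2, 10]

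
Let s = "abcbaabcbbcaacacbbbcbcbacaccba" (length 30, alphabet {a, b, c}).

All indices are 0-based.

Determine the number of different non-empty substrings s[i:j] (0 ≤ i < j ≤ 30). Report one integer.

405

rank→(start, suffix):
  0 → (29, 'a')
  1 → (4, 'aabcbbcaacacbbbcbcbacaccba')
  2 → (11, 'aacacbbbcbcbacaccba')
  3 → (0, 'abcbaabcbbcaacacbbbcbcbacaccba')
  4 → (5, 'abcbbcaacacbbbcbcbacaccba')
  5 → (12, 'acacbbbcbcbacaccba')
  6 → (23, 'acaccba')
  7 → (14, 'acbbbcbcbacaccba')
  8 → (25, 'accba')
  9 → (28, 'ba')
  10 → (3, 'baabcbbcaacacbbbcbcbacaccba')
  11 → (22, 'bacaccba')
  12 → (16, 'bbbcbcbacaccba')
  13 → (8, 'bbcaacacbbbcbcbacaccba')
  14 → (17, 'bbcbcbacaccba')
  15 → (9, 'bcaacacbbbcbcbacaccba')
  16 → (1, 'bcbaabcbbcaacacbbbcbcbacaccba')
  17 → (20, 'bcbacaccba')
  18 → (6, 'bcbbcaacacbbbcbcbacaccba')
  19 → (18, 'bcbcbacaccba')
  20 → (10, 'caacacbbbcbcbacaccba')
  21 → (13, 'cacbbbcbcbacaccba')
  22 → (24, 'caccba')
  23 → (27, 'cba')
  24 → (2, 'cbaabcbbcaacacbbbcbcbacaccba')
  25 → (21, 'cbacaccba')
  26 → (15, 'cbbbcbcbacaccba')
  27 → (7, 'cbbcaacacbbbcbcbacaccba')
  28 → (19, 'cbcbacaccba')
  29 → (26, 'ccba')

SA = [29, 4, 11, 0, 5, 12, 23, 14, 25, 28, 3, 22, 16, 8, 17, 9, 1, 20, 6, 18, 10, 13, 24, 27, 2, 21, 15, 7, 19, 26]
[i] adj suffixes → lcp
  [1] 29/4 → 1 ('a')
  [2] 4/11 → 2 ('aa')
  [3] 11/0 → 1 ('a')
  [4] 0/5 → 4 ('abcb')
  [5] 5/12 → 1 ('a')
  [6] 12/23 → 4 ('acac')
  [7] 23/14 → 2 ('ac')
  [8] 14/25 → 2 ('ac')
  [9] 25/28 → 0 ('')
  [10] 28/3 → 2 ('ba')
  [11] 3/22 → 2 ('ba')
  [12] 22/16 → 1 ('b')
  [13] 16/8 → 2 ('bb')
  [14] 8/17 → 3 ('bbc')
  [15] 17/9 → 1 ('b')
  [16] 9/1 → 2 ('bc')
  [17] 1/20 → 4 ('bcba')
  [18] 20/6 → 3 ('bcb')
  [19] 6/18 → 3 ('bcb')
  [20] 18/10 → 0 ('')
  [21] 10/13 → 2 ('ca')
  [22] 13/24 → 3 ('cac')
  [23] 24/27 → 1 ('c')
  [24] 27/2 → 3 ('cba')
  [25] 2/21 → 3 ('cba')
  [26] 21/15 → 2 ('cb')
  [27] 15/7 → 3 ('cbb')
  [28] 7/19 → 2 ('cb')
  [29] 19/26 → 1 ('c')

n(n+1)/2 = 30·31/2 = 465
Σ LCP = 0 + 1 + 2 + 1 + 4 + 1 + 4 + 2 + 2 + 0 + 2 + 2 + 1 + 2 + 3 + 1 + 2 + 4 + 3 + 3 + 0 + 2 + 3 + 1 + 3 + 3 + 2 + 3 + 2 + 1 = 60
distinct = 465 − 60 = 405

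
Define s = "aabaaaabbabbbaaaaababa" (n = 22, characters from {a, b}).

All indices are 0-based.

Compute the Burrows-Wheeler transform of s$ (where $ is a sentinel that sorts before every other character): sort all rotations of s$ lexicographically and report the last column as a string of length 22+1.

abbabaa$aabaaababaabbaa

rank  rotation                 last
    0  $aabaaaabbabbbaaaaababa  a
    1  a$aabaaaabbabbbaaaaabab  b
    2  aaaaababa$aabaaaabbabbb  b
    3  aaaababa$aabaaaabbabbba  a
    4  aaaabbabbbaaaaababa$aab  b
    5  aaababa$aabaaaabbabbbaa  a
    6  aaabbabbbaaaaababa$aaba  a
    7  aabaaaabbabbbaaaaababa$  $
    8  aababa$aabaaaabbabbbaaa  a
    9  aabbabbbaaaaababa$aabaa  a
   10  aba$aabaaaabbabbbaaaaab  b
   11  abaaaabbabbbaaaaababa$a  a
   12  ababa$aabaaaabbabbbaaaa  a
   13  abbabbbaaaaababa$aabaaa  a
   14  abbbaaaaababa$aabaaaabb  b
   15  ba$aabaaaabbabbbaaaaaba  a
   16  baaaaababa$aabaaaabbabb  b
   17  baaaabbabbbaaaaababa$aa  a
   18  baba$aabaaaabbabbbaaaaa  a
   19  babbbaaaaababa$aabaaaab  b
   20  bbaaaaababa$aabaaaabbab  b
   21  bbabbbaaaaababa$aabaaaa  a
   22  bbbaaaaababa$aabaaaabba  a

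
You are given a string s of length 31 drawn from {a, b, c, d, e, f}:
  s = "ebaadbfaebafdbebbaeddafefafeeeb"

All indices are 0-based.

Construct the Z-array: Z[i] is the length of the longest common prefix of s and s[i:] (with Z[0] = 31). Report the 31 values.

[31, 0, 0, 0, 0, 0, 0, 0, 3, 0, 0, 0, 0, 0, 2, 0, 0, 0, 1, 0, 0, 0, 0, 1, 0, 0, 0, 1, 1, 2, 0]

Z[0]=31
i=1: outside box; Z[1]=0
i=2: outside box; Z[2]=0
i=3: outside box; Z[3]=0
i=4: outside box; Z[4]=0
i=5: outside box; Z[5]=0
i=6: outside box; Z[6]=0
i=7: outside box; Z[7]=0
i=8: outside box; Z[8]=3 scan→box=[8,11)
i=9: min(r-i=2, Z[1]=0)=0; Z[9]=0
i=10: min(r-i=1, Z[2]=0)=0; Z[10]=0
i=11: outside box; Z[11]=0
i=12: outside box; Z[12]=0
i=13: outside box; Z[13]=0
i=14: outside box; Z[14]=2 scan→box=[14,16)
i=15: min(r-i=1, Z[1]=0)=0; Z[15]=0
i=16: outside box; Z[16]=0
i=17: outside box; Z[17]=0
i=18: outside box; Z[18]=1 scan→box=[18,19)
i=19: outside box; Z[19]=0
i=20: outside box; Z[20]=0
i=21: outside box; Z[21]=0
i=22: outside box; Z[22]=0
i=23: outside box; Z[23]=1 scan→box=[23,24)
i=24: outside box; Z[24]=0
i=25: outside box; Z[25]=0
i=26: outside box; Z[26]=0
i=27: outside box; Z[27]=1 scan→box=[27,28)
i=28: outside box; Z[28]=1 scan→box=[28,29)
i=29: outside box; Z[29]=2 scan→box=[29,31)
i=30: min(r-i=1, Z[1]=0)=0; Z[30]=0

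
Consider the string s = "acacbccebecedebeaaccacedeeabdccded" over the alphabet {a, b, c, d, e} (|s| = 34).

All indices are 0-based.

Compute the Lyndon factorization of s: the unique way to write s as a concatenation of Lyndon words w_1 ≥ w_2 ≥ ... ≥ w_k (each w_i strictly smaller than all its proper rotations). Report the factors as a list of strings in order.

emit factor 1: 'acacbccebecedebe' (i=0, period=16)
emit factor 2: 'aaccacedeeabdccded' (i=16, period=18)

["acacbccebecedebe", "aaccacedeeabdccded"]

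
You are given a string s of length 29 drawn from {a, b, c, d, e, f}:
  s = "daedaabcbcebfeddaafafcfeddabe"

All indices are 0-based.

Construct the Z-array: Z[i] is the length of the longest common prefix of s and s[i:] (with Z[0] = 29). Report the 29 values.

[29, 0, 0, 2, 0, 0, 0, 0, 0, 0, 0, 0, 0, 0, 1, 2, 0, 0, 0, 0, 0, 0, 0, 0, 1, 2, 0, 0, 0]

Z[0]=29
i=1: i≥r, start 0; Z[1]=0
i=2: i≥r, start 0; Z[2]=0
i=3: i≥r, start 0; Z[3]=2 scan→box=[3,5)
i=4: min(r-i=1, Z[1]=0)=0; Z[4]=0
i=5: i≥r, start 0; Z[5]=0
i=6: i≥r, start 0; Z[6]=0
i=7: i≥r, start 0; Z[7]=0
i=8: i≥r, start 0; Z[8]=0
i=9: i≥r, start 0; Z[9]=0
i=10: i≥r, start 0; Z[10]=0
i=11: i≥r, start 0; Z[11]=0
i=12: i≥r, start 0; Z[12]=0
i=13: i≥r, start 0; Z[13]=0
i=14: i≥r, start 0; Z[14]=1 scan→box=[14,15)
i=15: i≥r, start 0; Z[15]=2 scan→box=[15,17)
i=16: min(r-i=1, Z[1]=0)=0; Z[16]=0
i=17: i≥r, start 0; Z[17]=0
i=18: i≥r, start 0; Z[18]=0
i=19: i≥r, start 0; Z[19]=0
i=20: i≥r, start 0; Z[20]=0
i=21: i≥r, start 0; Z[21]=0
i=22: i≥r, start 0; Z[22]=0
i=23: i≥r, start 0; Z[23]=0
i=24: i≥r, start 0; Z[24]=1 scan→box=[24,25)
i=25: i≥r, start 0; Z[25]=2 scan→box=[25,27)
i=26: min(r-i=1, Z[1]=0)=0; Z[26]=0
i=27: i≥r, start 0; Z[27]=0
i=28: i≥r, start 0; Z[28]=0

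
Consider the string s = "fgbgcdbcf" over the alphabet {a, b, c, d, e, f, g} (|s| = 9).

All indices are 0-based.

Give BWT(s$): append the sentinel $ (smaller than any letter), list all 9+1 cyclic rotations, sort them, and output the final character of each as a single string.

rank  rotation    last
    0  $fgbgcdbcf  f
    1  bcf$fgbgcd  d
    2  bgcdbcf$fg  g
    3  cdbcf$fgbg  g
    4  cf$fgbgcdb  b
    5  dbcf$fgbgc  c
    6  f$fgbgcdbc  c
    7  fgbgcdbcf$  $
    8  gbgcdbcf$f  f
    9  gcdbcf$fgb  b

fdggbcc$fb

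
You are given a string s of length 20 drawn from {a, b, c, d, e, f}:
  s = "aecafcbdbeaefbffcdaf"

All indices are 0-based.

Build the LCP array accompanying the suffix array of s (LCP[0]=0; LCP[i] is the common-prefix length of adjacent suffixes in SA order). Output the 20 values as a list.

[0, 2, 1, 2, 0, 1, 1, 0, 1, 1, 0, 1, 0, 1, 1, 0, 1, 1, 2, 1]

rank→(start, suffix):
  0 → (0, 'aecafcbdbeaefbffcdaf')
  1 → (10, 'aefbffcdaf')
  2 → (18, 'af')
  3 → (3, 'afcbdbeaefbffcdaf')
  4 → (6, 'bdbeaefbffcdaf')
  5 → (8, 'beaefbffcdaf')
  6 → (13, 'bffcdaf')
  7 → (2, 'cafcbdbeaefbffcdaf')
  8 → (5, 'cbdbeaefbffcdaf')
  9 → (16, 'cdaf')
  10 → (17, 'daf')
  11 → (7, 'dbeaefbffcdaf')
  12 → (9, 'eaefbffcdaf')
  13 → (1, 'ecafcbdbeaefbffcdaf')
  14 → (11, 'efbffcdaf')
  15 → (19, 'f')
  16 → (12, 'fbffcdaf')
  17 → (4, 'fcbdbeaefbffcdaf')
  18 → (15, 'fcdaf')
  19 → (14, 'ffcdaf')

SA = [0, 10, 18, 3, 6, 8, 13, 2, 5, 16, 17, 7, 9, 1, 11, 19, 12, 4, 15, 14]
i: (SA[i-1],SA[i]) lcp shared
  1: (0,10) 2 'ae'
  2: (10,18) 1 'a'
  3: (18,3) 2 'af'
  4: (3,6) 0 ''
  5: (6,8) 1 'b'
  6: (8,13) 1 'b'
  7: (13,2) 0 ''
  8: (2,5) 1 'c'
  9: (5,16) 1 'c'
  10: (16,17) 0 ''
  11: (17,7) 1 'd'
  12: (7,9) 0 ''
  13: (9,1) 1 'e'
  14: (1,11) 1 'e'
  15: (11,19) 0 ''
  16: (19,12) 1 'f'
  17: (12,4) 1 'f'
  18: (4,15) 2 'fc'
  19: (15,14) 1 'f'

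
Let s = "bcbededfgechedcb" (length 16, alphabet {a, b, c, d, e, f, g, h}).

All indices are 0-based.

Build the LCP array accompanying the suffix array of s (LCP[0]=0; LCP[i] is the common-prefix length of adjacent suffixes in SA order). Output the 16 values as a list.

rank | idx | suffix
   0 |  15 | b
   1 |   0 | bcbededfgechedcb
   2 |   2 | bededfgechedcb
   3 |  14 | cb
   4 |   1 | cbededfgechedcb
   5 |  10 | chedcb
   6 |  13 | dcb
   7 |   4 | dedfgechedcb
   8 |   6 | dfgechedcb
   9 |   9 | echedcb
  10 |  12 | edcb
  11 |   3 | ededfgechedcb
  12 |   5 | edfgechedcb
  13 |   7 | fgechedcb
  14 |   8 | gechedcb
  15 |  11 | hedcb

SA = [15, 0, 2, 14, 1, 10, 13, 4, 6, 9, 12, 3, 5, 7, 8, 11]
i: (SA[i-1],SA[i]) lcp shared
  1: (15,0) 1 'b'
  2: (0,2) 1 'b'
  3: (2,14) 0 ''
  4: (14,1) 2 'cb'
  5: (1,10) 1 'c'
  6: (10,13) 0 ''
  7: (13,4) 1 'd'
  8: (4,6) 1 'd'
  9: (6,9) 0 ''
  10: (9,12) 1 'e'
  11: (12,3) 2 'ed'
  12: (3,5) 2 'ed'
  13: (5,7) 0 ''
  14: (7,8) 0 ''
  15: (8,11) 0 ''

[0, 1, 1, 0, 2, 1, 0, 1, 1, 0, 1, 2, 2, 0, 0, 0]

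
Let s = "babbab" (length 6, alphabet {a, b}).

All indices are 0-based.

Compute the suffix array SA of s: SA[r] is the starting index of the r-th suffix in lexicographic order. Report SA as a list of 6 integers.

[4, 1, 5, 3, 0, 2]

rank→(start, suffix):
  0 → (4, 'ab')
  1 → (1, 'abbab')
  2 → (5, 'b')
  3 → (3, 'bab')
  4 → (0, 'babbab')
  5 → (2, 'bbab')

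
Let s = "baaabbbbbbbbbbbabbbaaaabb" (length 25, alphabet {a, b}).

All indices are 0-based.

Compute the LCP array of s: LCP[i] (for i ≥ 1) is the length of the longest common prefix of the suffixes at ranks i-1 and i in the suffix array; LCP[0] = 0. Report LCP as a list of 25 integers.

[0, 3, 5, 2, 4, 1, 3, 4, 0, 1, 4, 2, 1, 2, 3, 2, 4, 3, 4, 5, 6, 7, 8, 9, 10]

sorted suffixes:
  #0 SA[0]=19  'aaaabb'
  #1 SA[1]=20  'aaabb'
  #2 SA[2]=1  'aaabbbbbbbbbbbabbbaaaabb'
  #3 SA[3]=21  'aabb'
  #4 SA[4]=2  'aabbbbbbbbbbbabbbaaaabb'
  #5 SA[5]=22  'abb'
  #6 SA[6]=15  'abbbaaaabb'
  #7 SA[7]=3  'abbbbbbbbbbbabbbaaaabb'
  #8 SA[8]=24  'b'
  #9 SA[9]=18  'baaaabb'
  #10 SA[10]=0  'baaabbbbbbbbbbbabbbaaaabb'
  #11 SA[11]=14  'babbbaaaabb'
  #12 SA[12]=23  'bb'
  #13 SA[13]=17  'bbaaaabb'
  #14 SA[14]=13  'bbabbbaaaabb'
  #15 SA[15]=16  'bbbaaaabb'
  #16 SA[16]=12  'bbbabbbaaaabb'
  #17 SA[17]=11  'bbbbabbbaaaabb'
  #18 SA[18]=10  'bbbbbabbbaaaabb'
  #19 SA[19]=9  'bbbbbbabbbaaaabb'
  #20 SA[20]=8  'bbbbbbbabbbaaaabb'
  #21 SA[21]=7  'bbbbbbbbabbbaaaabb'
  #22 SA[22]=6  'bbbbbbbbbabbbaaaabb'
  #23 SA[23]=5  'bbbbbbbbbbabbbaaaabb'
  #24 SA[24]=4  'bbbbbbbbbbbabbbaaaabb'

SA = [19, 20, 1, 21, 2, 22, 15, 3, 24, 18, 0, 14, 23, 17, 13, 16, 12, 11, 10, 9, 8, 7, 6, 5, 4]
rank  pair      lcp
   1  s[19:],s[20:]  3  'aaa'
   2  s[20:],s[1:]  5  'aaabb'
   3  s[1:],s[21:]  2  'aa'
   4  s[21:],s[2:]  4  'aabb'
   5  s[2:],s[22:]  1  'a'
   6  s[22:],s[15:]  3  'abb'
   7  s[15:],s[3:]  4  'abbb'
   8  s[3:],s[24:]  0  ''
   9  s[24:],s[18:]  1  'b'
  10  s[18:],s[0:]  4  'baaa'
  11  s[0:],s[14:]  2  'ba'
  12  s[14:],s[23:]  1  'b'
  13  s[23:],s[17:]  2  'bb'
  14  s[17:],s[13:]  3  'bba'
  15  s[13:],s[16:]  2  'bb'
  16  s[16:],s[12:]  4  'bbba'
  17  s[12:],s[11:]  3  'bbb'
  18  s[11:],s[10:]  4  'bbbb'
  19  s[10:],s[9:]  5  'bbbbb'
  20  s[9:],s[8:]  6  'bbbbbb'
  21  s[8:],s[7:]  7  'bbbbbbb'
  22  s[7:],s[6:]  8  'bbbbbbbb'
  23  s[6:],s[5:]  9  'bbbbbbbbb'
  24  s[5:],s[4:]  10  'bbbbbbbbbb'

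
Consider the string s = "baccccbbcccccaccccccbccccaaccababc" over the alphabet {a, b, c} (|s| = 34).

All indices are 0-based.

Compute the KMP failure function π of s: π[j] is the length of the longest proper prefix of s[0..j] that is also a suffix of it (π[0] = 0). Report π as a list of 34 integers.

[0, 0, 0, 0, 0, 0, 1, 1, 0, 0, 0, 0, 0, 0, 0, 0, 0, 0, 0, 0, 1, 0, 0, 0, 0, 0, 0, 0, 0, 0, 1, 2, 1, 0]

π[0] = 0
j=1 s[j]='a': π[1]=0 (border '')
j=2 s[j]='c': π[2]=0 (border '')
j=3 s[j]='c': π[3]=0 (border '')
j=4 s[j]='c': π[4]=0 (border '')
j=5 s[j]='c': π[5]=0 (border '')
j=6 s[j]='b': π[6]=1 (border 'b')
j=7 s[j]='b': k: 1→0; π[7]=1 (border 'b')
j=8 s[j]='c': k: 1→0; π[8]=0 (border '')
j=9 s[j]='c': π[9]=0 (border '')
j=10 s[j]='c': π[10]=0 (border '')
j=11 s[j]='c': π[11]=0 (border '')
j=12 s[j]='c': π[12]=0 (border '')
j=13 s[j]='a': π[13]=0 (border '')
j=14 s[j]='c': π[14]=0 (border '')
j=15 s[j]='c': π[15]=0 (border '')
j=16 s[j]='c': π[16]=0 (border '')
j=17 s[j]='c': π[17]=0 (border '')
j=18 s[j]='c': π[18]=0 (border '')
j=19 s[j]='c': π[19]=0 (border '')
j=20 s[j]='b': π[20]=1 (border 'b')
j=21 s[j]='c': k: 1→0; π[21]=0 (border '')
j=22 s[j]='c': π[22]=0 (border '')
j=23 s[j]='c': π[23]=0 (border '')
j=24 s[j]='c': π[24]=0 (border '')
j=25 s[j]='a': π[25]=0 (border '')
j=26 s[j]='a': π[26]=0 (border '')
j=27 s[j]='c': π[27]=0 (border '')
j=28 s[j]='c': π[28]=0 (border '')
j=29 s[j]='a': π[29]=0 (border '')
j=30 s[j]='b': π[30]=1 (border 'b')
j=31 s[j]='a': π[31]=2 (border 'ba')
j=32 s[j]='b': k: 2→0; π[32]=1 (border 'b')
j=33 s[j]='c': k: 1→0; π[33]=0 (border '')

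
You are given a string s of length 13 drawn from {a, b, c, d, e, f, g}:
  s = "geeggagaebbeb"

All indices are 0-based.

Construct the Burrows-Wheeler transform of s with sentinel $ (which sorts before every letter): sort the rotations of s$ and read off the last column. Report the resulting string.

rank  rotation        last
    0  $geeggagaebbeb  b
    1  aebbeb$geeggag  g
    2  agaebbeb$geegg  g
    3  b$geeggagaebbe  e
    4  bbeb$geeggagae  e
    5  beb$geeggagaeb  b
    6  eb$geeggagaebb  b
    7  ebbeb$geeggaga  a
    8  eeggagaebbeb$g  g
    9  eggagaebbeb$ge  e
   10  gaebbeb$geegga  a
   11  gagaebbeb$geeg  g
   12  geeggagaebbeb$  $
   13  ggagaebbeb$gee  e

bggeebbageag$e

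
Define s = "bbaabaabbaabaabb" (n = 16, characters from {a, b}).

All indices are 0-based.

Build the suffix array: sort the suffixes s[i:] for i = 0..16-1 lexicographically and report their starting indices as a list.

[9, 2, 12, 5, 10, 3, 13, 6, 15, 8, 1, 11, 4, 14, 7, 0]

sorted suffixes:
  #0 SA[0]=9  'aabaabb'
  #1 SA[1]=2  'aabaabbaabaabb'
  #2 SA[2]=12  'aabb'
  #3 SA[3]=5  'aabbaabaabb'
  #4 SA[4]=10  'abaabb'
  #5 SA[5]=3  'abaabbaabaabb'
  #6 SA[6]=13  'abb'
  #7 SA[7]=6  'abbaabaabb'
  #8 SA[8]=15  'b'
  #9 SA[9]=8  'baabaabb'
  #10 SA[10]=1  'baabaabbaabaabb'
  #11 SA[11]=11  'baabb'
  #12 SA[12]=4  'baabbaabaabb'
  #13 SA[13]=14  'bb'
  #14 SA[14]=7  'bbaabaabb'
  #15 SA[15]=0  'bbaabaabbaabaabb'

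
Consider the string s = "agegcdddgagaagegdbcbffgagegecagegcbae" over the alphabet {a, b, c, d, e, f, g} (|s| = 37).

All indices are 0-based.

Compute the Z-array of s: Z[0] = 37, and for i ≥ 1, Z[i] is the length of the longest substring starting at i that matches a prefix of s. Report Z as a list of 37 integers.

[37, 0, 0, 0, 0, 0, 0, 0, 0, 2, 0, 1, 4, 0, 0, 0, 0, 0, 0, 0, 0, 0, 0, 4, 0, 0, 0, 0, 0, 5, 0, 0, 0, 0, 0, 1, 0]

Z[0]=37
i=1: outside box; Z[1]=0
i=2: outside box; Z[2]=0
i=3: outside box; Z[3]=0
i=4: outside box; Z[4]=0
i=5: outside box; Z[5]=0
i=6: outside box; Z[6]=0
i=7: outside box; Z[7]=0
i=8: outside box; Z[8]=0
i=9: outside box; Z[9]=2 grow→box=[9,11)
i=10: min(r-i=1, Z[1]=0)=0; Z[10]=0
i=11: outside box; Z[11]=1 grow→box=[11,12)
i=12: outside box; Z[12]=4 grow→box=[12,16)
i=13: min(r-i=3, Z[1]=0)=0; Z[13]=0
i=14: min(r-i=2, Z[2]=0)=0; Z[14]=0
i=15: min(r-i=1, Z[3]=0)=0; Z[15]=0
i=16: outside box; Z[16]=0
i=17: outside box; Z[17]=0
i=18: outside box; Z[18]=0
i=19: outside box; Z[19]=0
i=20: outside box; Z[20]=0
i=21: outside box; Z[21]=0
i=22: outside box; Z[22]=0
i=23: outside box; Z[23]=4 grow→box=[23,27)
i=24: min(r-i=3, Z[1]=0)=0; Z[24]=0
i=25: min(r-i=2, Z[2]=0)=0; Z[25]=0
i=26: min(r-i=1, Z[3]=0)=0; Z[26]=0
i=27: outside box; Z[27]=0
i=28: outside box; Z[28]=0
i=29: outside box; Z[29]=5 grow→box=[29,34)
i=30: min(r-i=4, Z[1]=0)=0; Z[30]=0
i=31: min(r-i=3, Z[2]=0)=0; Z[31]=0
i=32: min(r-i=2, Z[3]=0)=0; Z[32]=0
i=33: min(r-i=1, Z[4]=0)=0; Z[33]=0
i=34: outside box; Z[34]=0
i=35: outside box; Z[35]=1 grow→box=[35,36)
i=36: outside box; Z[36]=0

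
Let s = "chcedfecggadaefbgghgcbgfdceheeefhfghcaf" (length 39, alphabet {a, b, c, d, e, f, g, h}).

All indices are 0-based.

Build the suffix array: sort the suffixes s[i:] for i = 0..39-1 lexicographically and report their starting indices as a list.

rank→(start, suffix):
  0 → (10, 'adaefbgghgcbgfdceheeefhfghcaf')
  1 → (12, 'aefbgghgcbgfdceheeefhfghcaf')
  2 → (37, 'af')
  3 → (21, 'bgfdceheeefhfghcaf')
  4 → (15, 'bgghgcbgfdceheeefhfghcaf')
  5 → (36, 'caf')
  6 → (20, 'cbgfdceheeefhfghcaf')
  7 → (2, 'cedfecggadaefbgghgcbgfdceheeefhfghcaf')
  8 → (25, 'ceheeefhfghcaf')
  9 → (7, 'cggadaefbgghgcbgfdceheeefhfghcaf')
  10 → (0, 'chcedfecggadaefbgghgcbgfdceheeefhfghcaf')
  11 → (11, 'daefbgghgcbgfdceheeefhfghcaf')
  12 → (24, 'dceheeefhfghcaf')
  13 → (4, 'dfecggadaefbgghgcbgfdceheeefhfghcaf')
  14 → (6, 'ecggadaefbgghgcbgfdceheeefhfghcaf')
  15 → (3, 'edfecggadaefbgghgcbgfdceheeefhfghcaf')
  16 → (28, 'eeefhfghcaf')
  17 → (29, 'eefhfghcaf')
  18 → (13, 'efbgghgcbgfdceheeefhfghcaf')
  19 → (30, 'efhfghcaf')
  20 → (26, 'eheeefhfghcaf')
  21 → (38, 'f')
  22 → (14, 'fbgghgcbgfdceheeefhfghcaf')
  23 → (23, 'fdceheeefhfghcaf')
  24 → (5, 'fecggadaefbgghgcbgfdceheeefhfghcaf')
  25 → (33, 'fghcaf')
  26 → (31, 'fhfghcaf')
  27 → (9, 'gadaefbgghgcbgfdceheeefhfghcaf')
  28 → (19, 'gcbgfdceheeefhfghcaf')
  29 → (22, 'gfdceheeefhfghcaf')
  30 → (8, 'ggadaefbgghgcbgfdceheeefhfghcaf')
  31 → (16, 'gghgcbgfdceheeefhfghcaf')
  32 → (34, 'ghcaf')
  33 → (17, 'ghgcbgfdceheeefhfghcaf')
  34 → (35, 'hcaf')
  35 → (1, 'hcedfecggadaefbgghgcbgfdceheeefhfghcaf')
  36 → (27, 'heeefhfghcaf')
  37 → (32, 'hfghcaf')
  38 → (18, 'hgcbgfdceheeefhfghcaf')

[10, 12, 37, 21, 15, 36, 20, 2, 25, 7, 0, 11, 24, 4, 6, 3, 28, 29, 13, 30, 26, 38, 14, 23, 5, 33, 31, 9, 19, 22, 8, 16, 34, 17, 35, 1, 27, 32, 18]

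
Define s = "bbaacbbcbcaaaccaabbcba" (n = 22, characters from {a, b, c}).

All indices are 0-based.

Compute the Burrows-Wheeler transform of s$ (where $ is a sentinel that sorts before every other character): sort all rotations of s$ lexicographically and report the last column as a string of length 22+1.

abccbaaaacb$accbbbcbaba

rank  rotation                 last
    0  $bbaacbbcbcaaaccaabbcba  a
    1  a$bbaacbbcbcaaaccaabbcb  b
    2  aaaccaabbcba$bbaacbbcbc  c
    3  aabbcba$bbaacbbcbcaaacc  c
    4  aacbbcbcaaaccaabbcba$bb  b
    5  aaccaabbcba$bbaacbbcbca  a
    6  abbcba$bbaacbbcbcaaacca  a
    7  acbbcbcaaaccaabbcba$bba  a
    8  accaabbcba$bbaacbbcbcaa  a
    9  ba$bbaacbbcbcaaaccaabbc  c
   10  baacbbcbcaaaccaabbcba$b  b
   11  bbaacbbcbcaaaccaabbcba$  $
   12  bbcba$bbaacbbcbcaaaccaa  a
   13  bbcbcaaaccaabbcba$bbaac  c
   14  bcaaaccaabbcba$bbaacbbc  c
   15  bcba$bbaacbbcbcaaaccaab  b
   16  bcbcaaaccaabbcba$bbaacb  b
   17  caaaccaabbcba$bbaacbbcb  b
   18  caabbcba$bbaacbbcbcaaac  c
   19  cba$bbaacbbcbcaaaccaabb  b
   20  cbbcbcaaaccaabbcba$bbaa  a
   21  cbcaaaccaabbcba$bbaacbb  b
   22  ccaabbcba$bbaacbbcbcaaa  a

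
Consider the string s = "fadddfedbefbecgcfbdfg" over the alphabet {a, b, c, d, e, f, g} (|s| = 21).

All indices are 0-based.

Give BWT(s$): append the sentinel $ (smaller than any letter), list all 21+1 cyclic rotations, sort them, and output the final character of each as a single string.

gfffdgeeaddbbfb$ceddfc

rank  rotation                last
    0  $fadddfedbefbecgcfbdfg  g
    1  adddfedbefbecgcfbdfg$f  f
    2  bdfg$fadddfedbefbecgcf  f
    3  becgcfbdfg$fadddfedbef  f
    4  befbecgcfbdfg$fadddfed  d
    5  cfbdfg$fadddfedbefbecg  g
    6  cgcfbdfg$fadddfedbefbe  e
    7  dbefbecgcfbdfg$fadddfe  e
    8  dddfedbefbecgcfbdfg$fa  a
    9  ddfedbefbecgcfbdfg$fad  d
   10  dfedbefbecgcfbdfg$fadd  d
   11  dfg$fadddfedbefbecgcfb  b
   12  ecgcfbdfg$fadddfedbefb  b
   13  edbefbecgcfbdfg$fadddf  f
   14  efbecgcfbdfg$fadddfedb  b
   15  fadddfedbefbecgcfbdfg$  $
   16  fbdfg$fadddfedbefbecgc  c
   17  fbecgcfbdfg$fadddfedbe  e
   18  fedbefbecgcfbdfg$faddd  d
   19  fg$fadddfedbefbecgcfbd  d
   20  g$fadddfedbefbecgcfbdf  f
   21  gcfbdfg$fadddfedbefbec  c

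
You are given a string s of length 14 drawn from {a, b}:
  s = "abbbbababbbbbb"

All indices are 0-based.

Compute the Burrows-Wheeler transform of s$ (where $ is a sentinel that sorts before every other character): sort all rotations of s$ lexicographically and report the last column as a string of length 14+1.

bb$bbbabbbbbaba

rank  rotation         last
    0  $abbbbababbbbbb  b
    1  ababbbbbb$abbbb  b
    2  abbbbababbbbbb$  $
    3  abbbbbb$abbbbab  b
    4  b$abbbbababbbbb  b
    5  bababbbbbb$abbb  b
    6  babbbbbb$abbbba  a
    7  bb$abbbbababbbb  b
    8  bbababbbbbb$abb  b
    9  bbb$abbbbababbb  b
   10  bbbababbbbbb$ab  b
   11  bbbb$abbbbababb  b
   12  bbbbababbbbbb$a  a
   13  bbbbb$abbbbabab  b
   14  bbbbbb$abbbbaba  a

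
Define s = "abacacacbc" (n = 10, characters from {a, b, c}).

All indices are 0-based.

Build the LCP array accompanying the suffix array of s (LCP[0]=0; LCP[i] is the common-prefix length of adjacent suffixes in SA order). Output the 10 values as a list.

rank→(start, suffix):
  0 → (0, 'abacacacbc')
  1 → (2, 'acacacbc')
  2 → (4, 'acacbc')
  3 → (6, 'acbc')
  4 → (1, 'bacacacbc')
  5 → (8, 'bc')
  6 → (9, 'c')
  7 → (3, 'cacacbc')
  8 → (5, 'cacbc')
  9 → (7, 'cbc')

SA = [0, 2, 4, 6, 1, 8, 9, 3, 5, 7]
i: (SA[i-1],SA[i]) lcp shared
  1: (0,2) 1 'a'
  2: (2,4) 4 'acac'
  3: (4,6) 2 'ac'
  4: (6,1) 0 ''
  5: (1,8) 1 'b'
  6: (8,9) 0 ''
  7: (9,3) 1 'c'
  8: (3,5) 3 'cac'
  9: (5,7) 1 'c'

[0, 1, 4, 2, 0, 1, 0, 1, 3, 1]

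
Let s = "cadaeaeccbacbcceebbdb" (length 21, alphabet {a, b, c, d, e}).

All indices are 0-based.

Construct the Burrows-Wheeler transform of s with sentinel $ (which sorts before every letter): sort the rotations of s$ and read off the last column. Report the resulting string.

rank  rotation                last
    0  $cadaeaeccbacbcceebbdb  b
    1  acbcceebbdb$cadaeaeccb  b
    2  adaeaeccbacbcceebbdb$c  c
    3  aeaeccbacbcceebbdb$cad  d
    4  aeccbacbcceebbdb$cadae  e
    5  b$cadaeaeccbacbcceebbd  d
    6  bacbcceebbdb$cadaeaecc  c
    7  bbdb$cadaeaeccbacbccee  e
    8  bcceebbdb$cadaeaeccbac  c
    9  bdb$cadaeaeccbacbcceeb  b
   10  cadaeaeccbacbcceebbdb$  $
   11  cbacbcceebbdb$cadaeaec  c
   12  cbcceebbdb$cadaeaeccba  a
   13  ccbacbcceebbdb$cadaeae  e
   14  cceebbdb$cadaeaeccbacb  b
   15  ceebbdb$cadaeaeccbacbc  c
   16  daeaeccbacbcceebbdb$ca  a
   17  db$cadaeaeccbacbcceebb  b
   18  eaeccbacbcceebbdb$cada  a
   19  ebbdb$cadaeaeccbacbcce  e
   20  eccbacbcceebbdb$cadaea  a
   21  eebbdb$cadaeaeccbacbcc  c

bbcdedcecb$caebcabaeac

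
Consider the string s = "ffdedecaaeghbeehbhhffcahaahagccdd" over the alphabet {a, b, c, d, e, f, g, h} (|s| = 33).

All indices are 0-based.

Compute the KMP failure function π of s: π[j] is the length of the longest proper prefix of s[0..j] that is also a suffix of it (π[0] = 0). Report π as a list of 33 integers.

[0, 1, 0, 0, 0, 0, 0, 0, 0, 0, 0, 0, 0, 0, 0, 0, 0, 0, 0, 1, 2, 0, 0, 0, 0, 0, 0, 0, 0, 0, 0, 0, 0]

π[0] = 0
j=1 s[j]='f': π[1]=1 (border 'f')
j=2 s[j]='d': k: 1→0; π[2]=0 (border '')
j=3 s[j]='e': π[3]=0 (border '')
j=4 s[j]='d': π[4]=0 (border '')
j=5 s[j]='e': π[5]=0 (border '')
j=6 s[j]='c': π[6]=0 (border '')
j=7 s[j]='a': π[7]=0 (border '')
j=8 s[j]='a': π[8]=0 (border '')
j=9 s[j]='e': π[9]=0 (border '')
j=10 s[j]='g': π[10]=0 (border '')
j=11 s[j]='h': π[11]=0 (border '')
j=12 s[j]='b': π[12]=0 (border '')
j=13 s[j]='e': π[13]=0 (border '')
j=14 s[j]='e': π[14]=0 (border '')
j=15 s[j]='h': π[15]=0 (border '')
j=16 s[j]='b': π[16]=0 (border '')
j=17 s[j]='h': π[17]=0 (border '')
j=18 s[j]='h': π[18]=0 (border '')
j=19 s[j]='f': π[19]=1 (border 'f')
j=20 s[j]='f': π[20]=2 (border 'ff')
j=21 s[j]='c': k: 2→1→0; π[21]=0 (border '')
j=22 s[j]='a': π[22]=0 (border '')
j=23 s[j]='h': π[23]=0 (border '')
j=24 s[j]='a': π[24]=0 (border '')
j=25 s[j]='a': π[25]=0 (border '')
j=26 s[j]='h': π[26]=0 (border '')
j=27 s[j]='a': π[27]=0 (border '')
j=28 s[j]='g': π[28]=0 (border '')
j=29 s[j]='c': π[29]=0 (border '')
j=30 s[j]='c': π[30]=0 (border '')
j=31 s[j]='d': π[31]=0 (border '')
j=32 s[j]='d': π[32]=0 (border '')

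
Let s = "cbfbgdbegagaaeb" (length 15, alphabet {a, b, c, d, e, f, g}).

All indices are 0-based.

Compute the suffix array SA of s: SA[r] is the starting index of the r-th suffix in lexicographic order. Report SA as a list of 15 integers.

rank→(start, suffix):
  0 → (11, 'aaeb')
  1 → (12, 'aeb')
  2 → (9, 'agaaeb')
  3 → (14, 'b')
  4 → (6, 'begagaaeb')
  5 → (1, 'bfbgdbegagaaeb')
  6 → (3, 'bgdbegagaaeb')
  7 → (0, 'cbfbgdbegagaaeb')
  8 → (5, 'dbegagaaeb')
  9 → (13, 'eb')
  10 → (7, 'egagaaeb')
  11 → (2, 'fbgdbegagaaeb')
  12 → (10, 'gaaeb')
  13 → (8, 'gagaaeb')
  14 → (4, 'gdbegagaaeb')

[11, 12, 9, 14, 6, 1, 3, 0, 5, 13, 7, 2, 10, 8, 4]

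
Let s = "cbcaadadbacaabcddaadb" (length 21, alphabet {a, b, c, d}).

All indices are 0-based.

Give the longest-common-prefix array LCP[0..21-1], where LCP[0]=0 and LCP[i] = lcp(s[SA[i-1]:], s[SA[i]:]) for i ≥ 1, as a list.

[0, 2, 3, 1, 1, 1, 2, 3, 0, 1, 1, 2, 0, 3, 1, 1, 0, 2, 1, 2, 1]

rank | idx | suffix
   0 |  11 | aabcddaadb
   1 |   3 | aadadbacaabcddaadb
   2 |  17 | aadb
   3 |  12 | abcddaadb
   4 |   9 | acaabcddaadb
   5 |   4 | adadbacaabcddaadb
   6 |  18 | adb
   7 |   6 | adbacaabcddaadb
   8 |  20 | b
   9 |   8 | bacaabcddaadb
  10 |   1 | bcaadadbacaabcddaadb
  11 |  13 | bcddaadb
  12 |  10 | caabcddaadb
  13 |   2 | caadadbacaabcddaadb
  14 |   0 | cbcaadadbacaabcddaadb
  15 |  14 | cddaadb
  16 |  16 | daadb
  17 |   5 | dadbacaabcddaadb
  18 |  19 | db
  19 |   7 | dbacaabcddaadb
  20 |  15 | ddaadb

SA = [11, 3, 17, 12, 9, 4, 18, 6, 20, 8, 1, 13, 10, 2, 0, 14, 16, 5, 19, 7, 15]
i: (SA[i-1],SA[i]) lcp shared
  1: (11,3) 2 'aa'
  2: (3,17) 3 'aad'
  3: (17,12) 1 'a'
  4: (12,9) 1 'a'
  5: (9,4) 1 'a'
  6: (4,18) 2 'ad'
  7: (18,6) 3 'adb'
  8: (6,20) 0 ''
  9: (20,8) 1 'b'
  10: (8,1) 1 'b'
  11: (1,13) 2 'bc'
  12: (13,10) 0 ''
  13: (10,2) 3 'caa'
  14: (2,0) 1 'c'
  15: (0,14) 1 'c'
  16: (14,16) 0 ''
  17: (16,5) 2 'da'
  18: (5,19) 1 'd'
  19: (19,7) 2 'db'
  20: (7,15) 1 'd'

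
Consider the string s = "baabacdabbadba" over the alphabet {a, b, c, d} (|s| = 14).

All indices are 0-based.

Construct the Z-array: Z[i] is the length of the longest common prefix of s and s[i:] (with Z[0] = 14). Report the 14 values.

Z[0]=14
i=1: fresh scan; Z[1]=0
i=2: fresh scan; Z[2]=0
i=3: fresh scan; Z[3]=2 grow→box=[3,5)
i=4: min(r-i=1, Z[1]=0)=0; Z[4]=0
i=5: fresh scan; Z[5]=0
i=6: fresh scan; Z[6]=0
i=7: fresh scan; Z[7]=0
i=8: fresh scan; Z[8]=1 grow→box=[8,9)
i=9: fresh scan; Z[9]=2 grow→box=[9,11)
i=10: min(r-i=1, Z[1]=0)=0; Z[10]=0
i=11: fresh scan; Z[11]=0
i=12: fresh scan; Z[12]=2 grow→box=[12,14)
i=13: min(r-i=1, Z[1]=0)=0; Z[13]=0

[14, 0, 0, 2, 0, 0, 0, 0, 1, 2, 0, 0, 2, 0]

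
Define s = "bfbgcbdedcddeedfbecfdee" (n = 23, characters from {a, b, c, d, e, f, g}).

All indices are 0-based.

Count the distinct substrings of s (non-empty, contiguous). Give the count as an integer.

rank | idx | suffix
   0 |   5 | bdedcddeedfbecfdee
   1 |  16 | becfdee
   2 |   0 | bfbgcbdedcddeedfbecfdee
   3 |   2 | bgcbdedcddeedfbecfdee
   4 |   4 | cbdedcddeedfbecfdee
   5 |   9 | cddeedfbecfdee
   6 |  18 | cfdee
   7 |   8 | dcddeedfbecfdee
   8 |  10 | ddeedfbecfdee
   9 |   6 | dedcddeedfbecfdee
  10 |  20 | dee
  11 |  11 | deedfbecfdee
  12 |  14 | dfbecfdee
  13 |  22 | e
  14 |  17 | ecfdee
  15 |   7 | edcddeedfbecfdee
  16 |  13 | edfbecfdee
  17 |  21 | ee
  18 |  12 | eedfbecfdee
  19 |  15 | fbecfdee
  20 |   1 | fbgcbdedcddeedfbecfdee
  21 |  19 | fdee
  22 |   3 | gcbdedcddeedfbecfdee

SA = [5, 16, 0, 2, 4, 9, 18, 8, 10, 6, 20, 11, 14, 22, 17, 7, 13, 21, 12, 15, 1, 19, 3]
i: (SA[i-1],SA[i]) lcp shared
  1: (5,16) 1 'b'
  2: (16,0) 1 'b'
  3: (0,2) 1 'b'
  4: (2,4) 0 ''
  5: (4,9) 1 'c'
  6: (9,18) 1 'c'
  7: (18,8) 0 ''
  8: (8,10) 1 'd'
  9: (10,6) 1 'd'
  10: (6,20) 2 'de'
  11: (20,11) 3 'dee'
  12: (11,14) 1 'd'
  13: (14,22) 0 ''
  14: (22,17) 1 'e'
  15: (17,7) 1 'e'
  16: (7,13) 2 'ed'
  17: (13,21) 1 'e'
  18: (21,12) 2 'ee'
  19: (12,15) 0 ''
  20: (15,1) 2 'fb'
  21: (1,19) 1 'f'
  22: (19,3) 0 ''

n(n+1)/2 = 23·24/2 = 276
Σ LCP = 0 + 1 + 1 + 1 + 0 + 1 + 1 + 0 + 1 + 1 + 2 + 3 + 1 + 0 + 1 + 1 + 2 + 1 + 2 + 0 + 2 + 1 + 0 = 23
distinct = 276 − 23 = 253

253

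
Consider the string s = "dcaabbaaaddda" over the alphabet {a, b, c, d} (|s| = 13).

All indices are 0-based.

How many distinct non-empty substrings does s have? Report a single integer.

79

rank | idx | suffix
   0 |  12 | a
   1 |   6 | aaaddda
   2 |   2 | aabbaaaddda
   3 |   7 | aaddda
   4 |   3 | abbaaaddda
   5 |   8 | addda
   6 |   5 | baaaddda
   7 |   4 | bbaaaddda
   8 |   1 | caabbaaaddda
   9 |  11 | da
  10 |   0 | dcaabbaaaddda
  11 |  10 | dda
  12 |   9 | ddda

SA = [12, 6, 2, 7, 3, 8, 5, 4, 1, 11, 0, 10, 9]
i: (SA[i-1],SA[i]) lcp shared
  1: (12,6) 1 'a'
  2: (6,2) 2 'aa'
  3: (2,7) 2 'aa'
  4: (7,3) 1 'a'
  5: (3,8) 1 'a'
  6: (8,5) 0 ''
  7: (5,4) 1 'b'
  8: (4,1) 0 ''
  9: (1,11) 0 ''
  10: (11,0) 1 'd'
  11: (0,10) 1 'd'
  12: (10,9) 2 'dd'

n(n+1)/2 = 13·14/2 = 91
Σ LCP = 0 + 1 + 2 + 2 + 1 + 1 + 0 + 1 + 0 + 0 + 1 + 1 + 2 = 12
distinct = 91 − 12 = 79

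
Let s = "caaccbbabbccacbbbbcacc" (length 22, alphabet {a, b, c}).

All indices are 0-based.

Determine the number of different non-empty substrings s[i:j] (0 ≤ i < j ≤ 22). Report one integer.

217

rank | idx | suffix
   0 |   1 | aaccbbabbccacbbbbcacc
   1 |   7 | abbccacbbbbcacc
   2 |  12 | acbbbbcacc
   3 |  19 | acc
   4 |   2 | accbbabbccacbbbbcacc
   5 |   6 | babbccacbbbbcacc
   6 |   5 | bbabbccacbbbbcacc
   7 |  14 | bbbbcacc
   8 |  15 | bbbcacc
   9 |  16 | bbcacc
  10 |   8 | bbccacbbbbcacc
  11 |  17 | bcacc
  12 |   9 | bccacbbbbcacc
  13 |  21 | c
  14 |   0 | caaccbbabbccacbbbbcacc
  15 |  11 | cacbbbbcacc
  16 |  18 | cacc
  17 |   4 | cbbabbccacbbbbcacc
  18 |  13 | cbbbbcacc
  19 |  20 | cc
  20 |  10 | ccacbbbbcacc
  21 |   3 | ccbbabbccacbbbbcacc

SA = [1, 7, 12, 19, 2, 6, 5, 14, 15, 16, 8, 17, 9, 21, 0, 11, 18, 4, 13, 20, 10, 3]
[i] adj suffixes → lcp
  [1] 1/7 → 1 ('a')
  [2] 7/12 → 1 ('a')
  [3] 12/19 → 2 ('ac')
  [4] 19/2 → 3 ('acc')
  [5] 2/6 → 0 ('')
  [6] 6/5 → 1 ('b')
  [7] 5/14 → 2 ('bb')
  [8] 14/15 → 3 ('bbb')
  [9] 15/16 → 2 ('bb')
  [10] 16/8 → 3 ('bbc')
  [11] 8/17 → 1 ('b')
  [12] 17/9 → 2 ('bc')
  [13] 9/21 → 0 ('')
  [14] 21/0 → 1 ('c')
  [15] 0/11 → 2 ('ca')
  [16] 11/18 → 3 ('cac')
  [17] 18/4 → 1 ('c')
  [18] 4/13 → 3 ('cbb')
  [19] 13/20 → 1 ('c')
  [20] 20/10 → 2 ('cc')
  [21] 10/3 → 2 ('cc')

n(n+1)/2 = 22·23/2 = 253
Σ LCP = 0 + 1 + 1 + 2 + 3 + 0 + 1 + 2 + 3 + 2 + 3 + 1 + 2 + 0 + 1 + 2 + 3 + 1 + 3 + 1 + 2 + 2 = 36
distinct = 253 − 36 = 217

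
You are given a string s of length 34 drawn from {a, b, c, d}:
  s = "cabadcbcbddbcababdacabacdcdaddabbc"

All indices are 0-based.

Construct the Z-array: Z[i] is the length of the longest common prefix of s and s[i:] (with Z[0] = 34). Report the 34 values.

Z[0]=34
i=1: outside box; Z[1]=0
i=2: outside box; Z[2]=0
i=3: outside box; Z[3]=0
i=4: outside box; Z[4]=0
i=5: outside box; Z[5]=1 extend→box=[5,6)
i=6: outside box; Z[6]=0
i=7: outside box; Z[7]=1 extend→box=[7,8)
i=8: outside box; Z[8]=0
i=9: outside box; Z[9]=0
i=10: outside box; Z[10]=0
i=11: outside box; Z[11]=0
i=12: outside box; Z[12]=4 extend→box=[12,16)
i=13: min(r-i=3, Z[1]=0)=0; Z[13]=0
i=14: min(r-i=2, Z[2]=0)=0; Z[14]=0
i=15: min(r-i=1, Z[3]=0)=0; Z[15]=0
i=16: outside box; Z[16]=0
i=17: outside box; Z[17]=0
i=18: outside box; Z[18]=0
i=19: outside box; Z[19]=4 extend→box=[19,23)
i=20: min(r-i=3, Z[1]=0)=0; Z[20]=0
i=21: min(r-i=2, Z[2]=0)=0; Z[21]=0
i=22: min(r-i=1, Z[3]=0)=0; Z[22]=0
i=23: outside box; Z[23]=1 extend→box=[23,24)
i=24: outside box; Z[24]=0
i=25: outside box; Z[25]=1 extend→box=[25,26)
i=26: outside box; Z[26]=0
i=27: outside box; Z[27]=0
i=28: outside box; Z[28]=0
i=29: outside box; Z[29]=0
i=30: outside box; Z[30]=0
i=31: outside box; Z[31]=0
i=32: outside box; Z[32]=0
i=33: outside box; Z[33]=1 extend→box=[33,34)

[34, 0, 0, 0, 0, 1, 0, 1, 0, 0, 0, 0, 4, 0, 0, 0, 0, 0, 0, 4, 0, 0, 0, 1, 0, 1, 0, 0, 0, 0, 0, 0, 0, 1]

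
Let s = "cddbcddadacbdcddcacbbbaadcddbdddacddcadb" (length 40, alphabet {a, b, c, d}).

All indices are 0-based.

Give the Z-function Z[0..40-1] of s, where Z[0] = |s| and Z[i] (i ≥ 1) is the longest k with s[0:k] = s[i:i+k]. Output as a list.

[40, 0, 0, 0, 3, 0, 0, 0, 0, 0, 1, 0, 0, 3, 0, 0, 1, 0, 1, 0, 0, 0, 0, 0, 0, 4, 0, 0, 0, 0, 0, 0, 0, 3, 0, 0, 1, 0, 0, 0]

Z[0]=40
i=1: i≥r, start 0; Z[1]=0
i=2: i≥r, start 0; Z[2]=0
i=3: i≥r, start 0; Z[3]=0
i=4: i≥r, start 0; Z[4]=3 grow→box=[4,7)
i=5: min(r-i=2, Z[1]=0)=0; Z[5]=0
i=6: min(r-i=1, Z[2]=0)=0; Z[6]=0
i=7: i≥r, start 0; Z[7]=0
i=8: i≥r, start 0; Z[8]=0
i=9: i≥r, start 0; Z[9]=0
i=10: i≥r, start 0; Z[10]=1 grow→box=[10,11)
i=11: i≥r, start 0; Z[11]=0
i=12: i≥r, start 0; Z[12]=0
i=13: i≥r, start 0; Z[13]=3 grow→box=[13,16)
i=14: min(r-i=2, Z[1]=0)=0; Z[14]=0
i=15: min(r-i=1, Z[2]=0)=0; Z[15]=0
i=16: i≥r, start 0; Z[16]=1 grow→box=[16,17)
i=17: i≥r, start 0; Z[17]=0
i=18: i≥r, start 0; Z[18]=1 grow→box=[18,19)
i=19: i≥r, start 0; Z[19]=0
i=20: i≥r, start 0; Z[20]=0
i=21: i≥r, start 0; Z[21]=0
i=22: i≥r, start 0; Z[22]=0
i=23: i≥r, start 0; Z[23]=0
i=24: i≥r, start 0; Z[24]=0
i=25: i≥r, start 0; Z[25]=4 grow→box=[25,29)
i=26: min(r-i=3, Z[1]=0)=0; Z[26]=0
i=27: min(r-i=2, Z[2]=0)=0; Z[27]=0
i=28: min(r-i=1, Z[3]=0)=0; Z[28]=0
i=29: i≥r, start 0; Z[29]=0
i=30: i≥r, start 0; Z[30]=0
i=31: i≥r, start 0; Z[31]=0
i=32: i≥r, start 0; Z[32]=0
i=33: i≥r, start 0; Z[33]=3 grow→box=[33,36)
i=34: min(r-i=2, Z[1]=0)=0; Z[34]=0
i=35: min(r-i=1, Z[2]=0)=0; Z[35]=0
i=36: i≥r, start 0; Z[36]=1 grow→box=[36,37)
i=37: i≥r, start 0; Z[37]=0
i=38: i≥r, start 0; Z[38]=0
i=39: i≥r, start 0; Z[39]=0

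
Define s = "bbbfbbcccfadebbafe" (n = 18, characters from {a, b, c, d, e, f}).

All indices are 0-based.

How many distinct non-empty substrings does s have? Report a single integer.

155

sorted suffixes:
  #0 SA[0]=10  'adebbafe'
  #1 SA[1]=15  'afe'
  #2 SA[2]=14  'bafe'
  #3 SA[3]=13  'bbafe'
  #4 SA[4]=0  'bbbfbbcccfadebbafe'
  #5 SA[5]=4  'bbcccfadebbafe'
  #6 SA[6]=1  'bbfbbcccfadebbafe'
  #7 SA[7]=5  'bcccfadebbafe'
  #8 SA[8]=2  'bfbbcccfadebbafe'
  #9 SA[9]=6  'cccfadebbafe'
  #10 SA[10]=7  'ccfadebbafe'
  #11 SA[11]=8  'cfadebbafe'
  #12 SA[12]=11  'debbafe'
  #13 SA[13]=17  'e'
  #14 SA[14]=12  'ebbafe'
  #15 SA[15]=9  'fadebbafe'
  #16 SA[16]=3  'fbbcccfadebbafe'
  #17 SA[17]=16  'fe'

SA = [10, 15, 14, 13, 0, 4, 1, 5, 2, 6, 7, 8, 11, 17, 12, 9, 3, 16]
i: (SA[i-1],SA[i]) lcp shared
  1: (10,15) 1 'a'
  2: (15,14) 0 ''
  3: (14,13) 1 'b'
  4: (13,0) 2 'bb'
  5: (0,4) 2 'bb'
  6: (4,1) 2 'bb'
  7: (1,5) 1 'b'
  8: (5,2) 1 'b'
  9: (2,6) 0 ''
  10: (6,7) 2 'cc'
  11: (7,8) 1 'c'
  12: (8,11) 0 ''
  13: (11,17) 0 ''
  14: (17,12) 1 'e'
  15: (12,9) 0 ''
  16: (9,3) 1 'f'
  17: (3,16) 1 'f'

n(n+1)/2 = 18·19/2 = 171
Σ LCP = 0 + 1 + 0 + 1 + 2 + 2 + 2 + 1 + 1 + 0 + 2 + 1 + 0 + 0 + 1 + 0 + 1 + 1 = 16
distinct = 171 − 16 = 155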